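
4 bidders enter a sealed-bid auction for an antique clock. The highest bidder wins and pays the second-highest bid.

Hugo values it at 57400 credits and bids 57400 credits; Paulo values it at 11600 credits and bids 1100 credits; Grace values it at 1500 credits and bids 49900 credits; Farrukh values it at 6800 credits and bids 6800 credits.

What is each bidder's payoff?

Hugo 7500 credits, Paulo 0 credits, Grace 0 credits, Farrukh 0 credits.

Ranking the bids: Hugo 57400 credits; Grace 49900 credits; Farrukh 6800 credits; Paulo 1100 credits.
Hugo has the top bid and wins; the price is the second-highest bid, 49900 credits.
Hugo's payoff = 57400 credits − 49900 credits = 7500 credits. All other bidders lose, so their payoff is 0.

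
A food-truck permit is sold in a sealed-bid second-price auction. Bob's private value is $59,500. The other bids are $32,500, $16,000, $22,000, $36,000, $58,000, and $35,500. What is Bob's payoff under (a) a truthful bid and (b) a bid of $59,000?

The highest competing bid is $58,000.
Bidding truthfully at $59,500: Bob has the top bid, wins, and pays the second-highest bid $58,000. Payoff = $59,500 − $58,000 = $1,500.
Bidding $59,000: Bob has the top bid, wins, and pays the second-highest bid $58,000. Payoff = $59,500 − $58,000 = $1,500.

(a) $1,500  (b) $1,500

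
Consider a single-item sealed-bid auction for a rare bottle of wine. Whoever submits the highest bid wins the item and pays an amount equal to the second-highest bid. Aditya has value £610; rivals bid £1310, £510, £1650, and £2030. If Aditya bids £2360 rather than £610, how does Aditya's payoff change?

-£1420

The highest competing bid is £2030.
Bidding truthfully at £610: the top bid is £2030 (a rival), so Aditya loses. Payoff = £0.
Bidding £2360: Aditya has the top bid, wins, and pays the second-highest bid £2030. Payoff = £610 − £2030 = -£1420.
Change = -£1420 − £0 = -£1420.
Deviating from a truthful bid can only lose payoff in a second-price auction — never gain.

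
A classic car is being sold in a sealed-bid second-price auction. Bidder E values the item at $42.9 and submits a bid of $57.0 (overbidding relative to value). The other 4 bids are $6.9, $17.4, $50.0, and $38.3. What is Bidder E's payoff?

Highest competing bid: $50.0.
Bidder E's bid $57.0 is the highest overall, so Bidder E wins and pays the second-highest bid, $50.0.
Payoff = value − price = $42.9 − $50.0 = -$7.1.
Overbidding won the item at a price above value — truthful bidding would have avoided this loss.

Payoff = -$7.1.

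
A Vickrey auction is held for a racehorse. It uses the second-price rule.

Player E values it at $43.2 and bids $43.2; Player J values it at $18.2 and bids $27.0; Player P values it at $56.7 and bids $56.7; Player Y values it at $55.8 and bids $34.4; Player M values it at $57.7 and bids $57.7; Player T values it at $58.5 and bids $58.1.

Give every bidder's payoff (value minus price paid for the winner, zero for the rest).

Payoffs: Player E $0.0, Player J $0.0, Player P $0.0, Player Y $0.0, Player M $0.0, Player T $0.8.

Ordered from highest: Player T $58.1, then Player M $57.7, then Player P $56.7, then Player E $43.2, then Player Y $34.4, then Player J $27.0.
Player T has the top bid and wins; the price is the second-highest bid, $57.7.
Player T's payoff = $58.5 − $57.7 = $0.8. All other bidders lose, so their payoff is 0.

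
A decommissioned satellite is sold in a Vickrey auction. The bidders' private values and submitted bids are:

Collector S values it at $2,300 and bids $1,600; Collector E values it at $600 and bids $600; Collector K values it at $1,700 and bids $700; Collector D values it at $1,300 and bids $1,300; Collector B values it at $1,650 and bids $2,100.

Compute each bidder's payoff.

Ordered from highest: Collector B $2,100 > Collector S $1,600 > Collector D $1,300 > Collector K $700 > Collector E $600.
Collector B has the top bid and wins; the price is the second-highest bid, $1,600.
Collector B's payoff = $1,650 − $1,600 = $50. All other bidders lose, so their payoff is 0.

Collector S $0, Collector E $0, Collector K $0, Collector D $0, Collector B $50.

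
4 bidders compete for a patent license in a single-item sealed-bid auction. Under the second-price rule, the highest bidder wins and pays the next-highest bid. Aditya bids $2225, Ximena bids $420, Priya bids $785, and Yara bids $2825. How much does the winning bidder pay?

Ordered from highest: Yara $2825 > Aditya $2225 > Priya $785 > Ximena $420.
Yara has the highest bid, so Yara wins.
The second-highest bid is $2225, so that is what Yara pays.

Price paid: $2225.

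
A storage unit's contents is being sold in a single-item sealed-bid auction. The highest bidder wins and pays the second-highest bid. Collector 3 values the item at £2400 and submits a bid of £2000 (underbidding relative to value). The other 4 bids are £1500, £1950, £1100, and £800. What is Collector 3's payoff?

Highest competing bid: £1950.
Collector 3's bid £2000 is the highest overall, so Collector 3 wins and pays the second-highest bid, £1950.
Payoff = value − price = £2400 − £1950 = £450.

Payoff = £450.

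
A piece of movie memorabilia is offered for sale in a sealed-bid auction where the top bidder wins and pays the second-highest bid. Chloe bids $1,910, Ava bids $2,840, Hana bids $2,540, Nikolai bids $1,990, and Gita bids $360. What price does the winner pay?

Sorted high to low: Ava $2,840 > Hana $2,540 > Nikolai $1,990 > Chloe $1,910 > Gita $360.
Ava is the highest bidder, so Ava wins.
Under the second-price rule, the price is the second-highest bid: $2,540.

Price paid: $2,540.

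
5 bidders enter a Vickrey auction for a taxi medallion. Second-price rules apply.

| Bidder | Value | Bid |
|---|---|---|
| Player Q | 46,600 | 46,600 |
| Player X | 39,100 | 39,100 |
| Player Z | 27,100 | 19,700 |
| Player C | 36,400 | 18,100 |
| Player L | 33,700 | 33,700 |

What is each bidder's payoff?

Ranking the bids: Player Q 46,600; Player X 39,100; Player L 33,700; Player Z 19,700; Player C 18,100.
Player Q has the top bid and wins; the price is the second-highest bid, 39,100.
Player Q's payoff = 46,600 − 39,100 = 7,500. All other bidders lose, so their payoff is 0.

Player Q 7,500, Player X 0, Player Z 0, Player C 0, Player L 0.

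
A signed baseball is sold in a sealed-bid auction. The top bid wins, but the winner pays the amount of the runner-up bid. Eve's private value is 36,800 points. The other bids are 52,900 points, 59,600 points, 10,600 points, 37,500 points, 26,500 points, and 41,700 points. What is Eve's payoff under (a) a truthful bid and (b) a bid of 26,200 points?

(a) 0 points  (b) 0 points

The highest competing bid is 59,600 points.
Bidding truthfully at 36,800 points: the top bid is 59,600 points (a rival), so Eve loses. Payoff = 0 points.
Bidding 26,200 points: the top bid is 59,600 points (a rival), so Eve loses. Payoff = 0 points.
The bid only affects whether you win, not the price — here both bids land on the same side of the top rival bid, so the deviation is payoff-neutral.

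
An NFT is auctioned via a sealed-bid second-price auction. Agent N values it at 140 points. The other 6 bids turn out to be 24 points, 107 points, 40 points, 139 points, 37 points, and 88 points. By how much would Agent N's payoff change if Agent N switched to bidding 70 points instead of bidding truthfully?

The highest competing bid is 139 points.
Bidding truthfully at 140 points: Agent N has the top bid, wins, and pays the second-highest bid 139 points. Payoff = 140 points − 139 points = 1 points.
Bidding 70 points: the top bid is 139 points (a rival), so Agent N loses. Payoff = 0 points.
Change = 0 points − 1 points = -1 points.

Payoff change: -1 points.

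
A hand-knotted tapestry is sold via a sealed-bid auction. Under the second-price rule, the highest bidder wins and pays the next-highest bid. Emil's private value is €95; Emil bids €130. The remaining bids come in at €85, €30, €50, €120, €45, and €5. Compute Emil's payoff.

Emil's payoff: -€25.

Highest competing bid: €120.
Emil's bid €130 is the highest overall, so Emil wins and pays the second-highest bid, €120.
Payoff = value − price = €95 − €120 = -€25.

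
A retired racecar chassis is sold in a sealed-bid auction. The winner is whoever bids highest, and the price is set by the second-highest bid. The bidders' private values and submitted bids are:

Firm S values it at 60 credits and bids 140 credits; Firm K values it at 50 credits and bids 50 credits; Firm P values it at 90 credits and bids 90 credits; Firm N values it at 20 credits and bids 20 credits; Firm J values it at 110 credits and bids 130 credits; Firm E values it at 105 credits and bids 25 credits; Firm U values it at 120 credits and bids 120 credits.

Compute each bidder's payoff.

Sorted high to low: Firm S 140 credits; Firm J 130 credits; Firm U 120 credits; Firm P 90 credits; Firm K 50 credits; Firm E 25 credits; Firm N 20 credits.
Firm S has the top bid and wins; the price is the second-highest bid, 130 credits.
Firm S's payoff = 60 credits − 130 credits = -70 credits. All other bidders lose, so their payoff is 0.

Payoffs: Firm S -70 credits, Firm K 0 credits, Firm P 0 credits, Firm N 0 credits, Firm J 0 credits, Firm E 0 credits, Firm U 0 credits.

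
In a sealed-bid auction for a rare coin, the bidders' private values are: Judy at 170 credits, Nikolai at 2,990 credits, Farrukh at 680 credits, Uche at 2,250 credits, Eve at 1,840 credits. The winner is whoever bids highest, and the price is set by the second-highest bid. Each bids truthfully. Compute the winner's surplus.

Surplus = 740 credits.

Ranking the bids: Nikolai 2,990 credits > Uche 2,250 credits > Eve 1,840 credits > Farrukh 680 credits > Judy 170 credits.
Nikolai wins with the top bid and pays the second-highest, 2,250 credits.
Surplus = 2,990 credits − 2,250 credits = 740 credits.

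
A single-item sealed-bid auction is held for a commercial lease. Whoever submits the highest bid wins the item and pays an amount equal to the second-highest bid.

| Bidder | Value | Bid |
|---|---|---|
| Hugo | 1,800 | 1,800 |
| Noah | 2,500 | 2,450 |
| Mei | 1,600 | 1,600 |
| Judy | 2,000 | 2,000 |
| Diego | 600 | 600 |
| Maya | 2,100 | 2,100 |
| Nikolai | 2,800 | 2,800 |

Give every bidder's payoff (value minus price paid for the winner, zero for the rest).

Sorted high to low: Nikolai 2,800; Noah 2,450; Maya 2,100; Judy 2,000; Hugo 1,800; Mei 1,600; Diego 600.
Nikolai has the top bid and wins; the price is the second-highest bid, 2,450.
Nikolai's payoff = 2,800 − 2,450 = 350. All other bidders lose, so their payoff is 0.

Payoffs: Hugo 0, Noah 0, Mei 0, Judy 0, Diego 0, Maya 0, Nikolai 350.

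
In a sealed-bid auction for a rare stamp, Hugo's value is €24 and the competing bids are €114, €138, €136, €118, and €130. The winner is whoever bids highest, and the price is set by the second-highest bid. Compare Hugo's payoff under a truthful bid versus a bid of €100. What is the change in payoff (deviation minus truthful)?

Payoff change: €0.

The highest competing bid is €138.
Bidding truthfully at €24: the top bid is €138 (a rival), so Hugo loses. Payoff = €0.
Bidding €100: the top bid is €138 (a rival), so Hugo loses. Payoff = €0.
Change = €0 − €0 = €0.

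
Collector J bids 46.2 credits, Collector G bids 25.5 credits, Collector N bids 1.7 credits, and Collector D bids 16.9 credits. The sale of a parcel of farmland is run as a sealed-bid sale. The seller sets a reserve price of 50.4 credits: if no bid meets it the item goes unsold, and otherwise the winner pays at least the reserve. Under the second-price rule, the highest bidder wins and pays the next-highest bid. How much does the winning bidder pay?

Ranking the bids: Collector J 46.2 credits, then Collector G 25.5 credits, then Collector D 16.9 credits, then Collector N 1.7 credits.
The top bid 46.2 credits is below the reserve 50.4 credits, so the item goes unsold and nothing is paid.

unsold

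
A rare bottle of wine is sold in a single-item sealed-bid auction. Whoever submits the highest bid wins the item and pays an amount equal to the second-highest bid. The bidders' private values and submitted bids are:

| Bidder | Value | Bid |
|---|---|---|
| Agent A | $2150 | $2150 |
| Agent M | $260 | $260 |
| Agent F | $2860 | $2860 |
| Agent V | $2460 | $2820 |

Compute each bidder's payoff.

Payoffs: Agent A $0, Agent M $0, Agent F $40, Agent V $0.

Ordered from highest: Agent F $2860, then Agent V $2820, then Agent A $2150, then Agent M $260.
Agent F has the top bid and wins; the price is the second-highest bid, $2820.
Agent F's payoff = $2860 − $2820 = $40. All other bidders lose, so their payoff is 0.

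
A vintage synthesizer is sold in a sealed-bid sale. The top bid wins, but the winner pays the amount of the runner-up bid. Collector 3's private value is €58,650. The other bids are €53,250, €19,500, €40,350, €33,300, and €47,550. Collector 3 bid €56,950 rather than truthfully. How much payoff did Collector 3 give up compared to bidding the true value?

The highest competing bid is €53,250.
Bidding truthfully at €58,650: Collector 3 has the top bid, wins, and pays the second-highest bid €53,250. Payoff = €58,650 − €53,250 = €5,400.
Bidding €56,950: Collector 3 has the top bid, wins, and pays the second-highest bid €53,250. Payoff = €58,650 − €53,250 = €5,400.
Regret = truthful payoff − actual payoff = €5,400 − €5,400 = €0.
The bid only affects whether you win, not the price — here both bids land on the same side of the top rival bid, so the deviation is payoff-neutral.

Payoff forgone: €0.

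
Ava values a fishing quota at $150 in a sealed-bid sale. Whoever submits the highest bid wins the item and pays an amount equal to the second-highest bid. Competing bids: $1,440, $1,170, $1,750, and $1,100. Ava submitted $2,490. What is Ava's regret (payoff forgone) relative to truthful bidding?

Regret: $1,600.

The highest competing bid is $1,750.
Bidding truthfully at $150: the top bid is $1,750 (a rival), so Ava loses. Payoff = $0.
Bidding $2,490: Ava has the top bid, wins, and pays the second-highest bid $1,750. Payoff = $150 − $1,750 = -$1,600.
Regret = truthful payoff − actual payoff = $0 − -$1,600 = $1,600.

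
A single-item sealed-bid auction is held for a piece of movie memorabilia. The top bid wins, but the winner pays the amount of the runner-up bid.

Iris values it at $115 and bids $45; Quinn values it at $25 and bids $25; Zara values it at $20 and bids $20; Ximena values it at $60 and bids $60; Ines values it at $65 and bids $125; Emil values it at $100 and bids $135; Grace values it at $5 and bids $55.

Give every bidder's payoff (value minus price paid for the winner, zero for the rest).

Payoffs: Iris $0, Quinn $0, Zara $0, Ximena $0, Ines $0, Emil -$25, Grace $0.

Bids in descending order: Emil $135; Ines $125; Ximena $60; Grace $55; Iris $45; Quinn $25; Zara $20.
Emil has the top bid and wins; the price is the second-highest bid, $125.
Emil's payoff = $100 − $125 = -$25. All other bidders lose, so their payoff is 0.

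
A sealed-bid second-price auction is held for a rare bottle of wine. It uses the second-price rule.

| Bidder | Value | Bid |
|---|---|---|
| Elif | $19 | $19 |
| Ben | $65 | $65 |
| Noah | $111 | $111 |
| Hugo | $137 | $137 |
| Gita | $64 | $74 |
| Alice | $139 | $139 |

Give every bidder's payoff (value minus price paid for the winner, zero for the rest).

Payoffs: Elif $0, Ben $0, Noah $0, Hugo $0, Gita $0, Alice $2.

Ranking the bids: Alice $139 > Hugo $137 > Noah $111 > Gita $74 > Ben $65 > Elif $19.
Alice has the top bid and wins; the price is the second-highest bid, $137.
Alice's payoff = $139 − $137 = $2. All other bidders lose, so their payoff is 0.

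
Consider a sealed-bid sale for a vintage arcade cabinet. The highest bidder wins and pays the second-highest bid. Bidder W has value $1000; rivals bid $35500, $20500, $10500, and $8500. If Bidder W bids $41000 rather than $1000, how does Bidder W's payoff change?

-$34500

The highest competing bid is $35500.
Bidding truthfully at $1000: the top bid is $35500 (a rival), so Bidder W loses. Payoff = $0.
Bidding $41000: Bidder W has the top bid, wins, and pays the second-highest bid $35500. Payoff = $1000 − $35500 = -$34500.
Change = -$34500 − $0 = -$34500.
Deviating from a truthful bid can only lose payoff in a second-price auction — never gain.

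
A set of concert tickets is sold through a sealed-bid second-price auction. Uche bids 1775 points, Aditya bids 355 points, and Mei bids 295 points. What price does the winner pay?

Sorted high to low: Uche 1775 points > Aditya 355 points > Mei 295 points.
Uche has the highest bid, so Uche wins.
The second-highest bid is 355 points, so that is what Uche pays.

The winner pays 355 points.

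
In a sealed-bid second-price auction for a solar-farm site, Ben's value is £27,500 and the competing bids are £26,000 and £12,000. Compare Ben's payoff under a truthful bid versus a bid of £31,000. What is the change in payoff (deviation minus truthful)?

Payoff change: £0.

The highest competing bid is £26,000.
Bidding truthfully at £27,500: Ben has the top bid, wins, and pays the second-highest bid £26,000. Payoff = £27,500 − £26,000 = £1,500.
Bidding £31,000: Ben has the top bid, wins, and pays the second-highest bid £26,000. Payoff = £27,500 − £26,000 = £1,500.
Change = £1,500 − £1,500 = £0.
The bid only affects whether you win, not the price — here both bids land on the same side of the top rival bid, so the deviation is payoff-neutral.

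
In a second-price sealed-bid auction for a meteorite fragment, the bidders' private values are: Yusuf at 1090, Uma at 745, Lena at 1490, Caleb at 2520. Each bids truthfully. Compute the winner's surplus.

1030

Sorted high to low: Caleb 2520; Lena 1490; Yusuf 1090; Uma 745.
Caleb wins with the top bid and pays the second-highest, 1490.
Surplus = 2520 − 1490 = 1030.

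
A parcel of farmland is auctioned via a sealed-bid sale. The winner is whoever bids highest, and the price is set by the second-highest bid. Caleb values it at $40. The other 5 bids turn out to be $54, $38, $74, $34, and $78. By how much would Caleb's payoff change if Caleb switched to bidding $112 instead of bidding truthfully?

Change in payoff: -$38.

The highest competing bid is $78.
Bidding truthfully at $40: the top bid is $78 (a rival), so Caleb loses. Payoff = $0.
Bidding $112: Caleb has the top bid, wins, and pays the second-highest bid $78. Payoff = $40 − $78 = -$38.
Change = -$38 − $0 = -$38.
This is the dominant-strategy logic: truthful bidding weakly beats any alternative.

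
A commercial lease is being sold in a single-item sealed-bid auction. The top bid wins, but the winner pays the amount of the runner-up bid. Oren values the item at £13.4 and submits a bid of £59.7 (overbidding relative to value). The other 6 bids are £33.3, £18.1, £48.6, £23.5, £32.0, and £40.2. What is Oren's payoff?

Oren's payoff: -£35.2.

Highest competing bid: £48.6.
Oren's bid £59.7 is the highest overall, so Oren wins and pays the second-highest bid, £48.6.
Payoff = value − price = £13.4 − £48.6 = -£35.2.
Overbidding won the item at a price above value — truthful bidding would have avoided this loss.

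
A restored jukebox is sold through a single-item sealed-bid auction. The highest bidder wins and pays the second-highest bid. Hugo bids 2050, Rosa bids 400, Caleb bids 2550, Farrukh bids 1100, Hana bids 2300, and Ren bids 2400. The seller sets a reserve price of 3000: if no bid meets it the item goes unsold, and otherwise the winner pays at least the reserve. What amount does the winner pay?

Ranking the bids: Caleb 2550; Ren 2400; Hana 2300; Hugo 2050; Farrukh 1100; Rosa 400.
The top bid 2550 is below the reserve 3000, so the item goes unsold and nothing is paid.

unsold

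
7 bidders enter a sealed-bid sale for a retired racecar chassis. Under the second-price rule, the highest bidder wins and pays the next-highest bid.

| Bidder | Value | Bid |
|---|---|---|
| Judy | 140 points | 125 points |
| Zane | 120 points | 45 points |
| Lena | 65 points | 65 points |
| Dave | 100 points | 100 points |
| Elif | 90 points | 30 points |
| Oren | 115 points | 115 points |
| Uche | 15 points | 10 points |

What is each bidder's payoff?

Payoffs: Judy 25 points, Zane 0 points, Lena 0 points, Dave 0 points, Elif 0 points, Oren 0 points, Uche 0 points.

Bids in descending order: Judy 125 points, then Oren 115 points, then Dave 100 points, then Lena 65 points, then Zane 45 points, then Elif 30 points, then Uche 10 points.
Judy has the top bid and wins; the price is the second-highest bid, 115 points.
Judy's payoff = 140 points − 115 points = 25 points. All other bidders lose, so their payoff is 0.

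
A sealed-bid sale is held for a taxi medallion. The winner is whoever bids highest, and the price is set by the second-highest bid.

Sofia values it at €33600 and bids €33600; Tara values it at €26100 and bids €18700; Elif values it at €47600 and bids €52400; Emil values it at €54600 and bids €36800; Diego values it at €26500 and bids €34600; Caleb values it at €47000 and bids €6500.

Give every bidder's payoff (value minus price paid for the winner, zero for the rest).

Ordered from highest: Elif €52400 > Emil €36800 > Diego €34600 > Sofia €33600 > Tara €18700 > Caleb €6500.
Elif has the top bid and wins; the price is the second-highest bid, €36800.
Elif's payoff = €47600 − €36800 = €10800. All other bidders lose, so their payoff is 0.

Payoffs: Sofia €0, Tara €0, Elif €10800, Emil €0, Diego €0, Caleb €0.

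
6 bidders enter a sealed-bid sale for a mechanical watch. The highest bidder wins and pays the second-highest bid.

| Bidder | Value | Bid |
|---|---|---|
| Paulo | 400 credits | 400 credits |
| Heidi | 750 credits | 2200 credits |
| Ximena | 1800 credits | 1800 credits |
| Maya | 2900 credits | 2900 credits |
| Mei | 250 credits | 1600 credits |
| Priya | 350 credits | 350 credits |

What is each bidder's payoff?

Bids in descending order: Maya 2900 credits > Heidi 2200 credits > Ximena 1800 credits > Mei 1600 credits > Paulo 400 credits > Priya 350 credits.
Maya has the top bid and wins; the price is the second-highest bid, 2200 credits.
Maya's payoff = 2900 credits − 2200 credits = 700 credits. All other bidders lose, so their payoff is 0.

Paulo 0 credits, Heidi 0 credits, Ximena 0 credits, Maya 700 credits, Mei 0 credits, Priya 0 credits.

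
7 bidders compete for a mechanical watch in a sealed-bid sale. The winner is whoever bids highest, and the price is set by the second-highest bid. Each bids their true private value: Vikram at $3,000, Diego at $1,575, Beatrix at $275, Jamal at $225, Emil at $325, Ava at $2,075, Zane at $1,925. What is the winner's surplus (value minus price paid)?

Winner's surplus: $925.

Ranking the bids: Vikram $3,000, then Ava $2,075, then Zane $1,925, then Diego $1,575, then Emil $325, then Beatrix $275, then Jamal $225.
Vikram wins with the top bid and pays the second-highest, $2,075.
Surplus = $3,000 − $2,075 = $925.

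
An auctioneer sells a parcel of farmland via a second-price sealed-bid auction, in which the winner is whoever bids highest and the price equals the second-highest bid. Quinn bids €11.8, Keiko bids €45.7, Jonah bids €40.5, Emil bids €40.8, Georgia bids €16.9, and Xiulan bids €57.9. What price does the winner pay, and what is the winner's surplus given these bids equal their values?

The winner pays €45.7 for a surplus of €12.2.

Bids in descending order: Xiulan €57.9, then Keiko €45.7, then Emil €40.8, then Jonah €40.5, then Georgia €16.9, then Quinn €11.8.
Xiulan is the highest bidder, so Xiulan wins.
Under the second-price rule, the price is the second-highest bid: €45.7.
Surplus = €57.9 − €45.7 = €12.2.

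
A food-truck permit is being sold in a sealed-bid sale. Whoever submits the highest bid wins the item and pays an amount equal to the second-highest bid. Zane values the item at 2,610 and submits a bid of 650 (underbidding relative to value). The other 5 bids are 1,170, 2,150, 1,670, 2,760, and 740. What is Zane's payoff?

Payoff = 0.

Highest competing bid: 2,760.
Zane's bid 650 is not the highest, so Zane loses, pays nothing, and earns zero payoff.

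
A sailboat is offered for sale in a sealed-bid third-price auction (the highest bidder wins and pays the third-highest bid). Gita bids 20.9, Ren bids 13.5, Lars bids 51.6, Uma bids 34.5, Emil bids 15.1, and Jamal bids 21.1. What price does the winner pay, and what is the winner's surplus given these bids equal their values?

Sorted high to low: Lars 51.6 > Uma 34.5 > Jamal 21.1 > Gita 20.9 > Emil 15.1 > Ren 13.5.
Lars is the highest bidder, so Lars wins.
Under the third-price rule, the price is the third-highest bid: 21.1.
Surplus = 51.6 − 21.1 = 30.5.

Price 21.1; surplus 30.5.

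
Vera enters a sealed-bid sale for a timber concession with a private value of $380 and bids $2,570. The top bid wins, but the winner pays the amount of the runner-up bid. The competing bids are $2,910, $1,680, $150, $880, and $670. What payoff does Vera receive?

Highest competing bid: $2,910.
Vera's bid $2,570 is not the highest, so Vera loses, pays nothing, and earns zero payoff.

$0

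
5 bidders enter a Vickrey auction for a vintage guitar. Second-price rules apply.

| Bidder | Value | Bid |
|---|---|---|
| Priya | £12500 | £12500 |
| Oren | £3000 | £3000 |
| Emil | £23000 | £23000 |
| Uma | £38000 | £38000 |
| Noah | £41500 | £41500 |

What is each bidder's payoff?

Sorted high to low: Noah £41500 > Uma £38000 > Emil £23000 > Priya £12500 > Oren £3000.
Noah has the top bid and wins; the price is the second-highest bid, £38000.
Noah's payoff = £41500 − £38000 = £3500. All other bidders lose, so their payoff is 0.

Payoffs: Priya £0, Oren £0, Emil £0, Uma £0, Noah £3500.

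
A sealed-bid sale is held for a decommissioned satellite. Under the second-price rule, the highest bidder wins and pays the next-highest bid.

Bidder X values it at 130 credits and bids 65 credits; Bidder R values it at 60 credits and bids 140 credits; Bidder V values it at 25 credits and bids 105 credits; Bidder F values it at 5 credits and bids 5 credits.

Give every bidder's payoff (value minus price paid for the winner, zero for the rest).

Bids in descending order: Bidder R 140 credits, then Bidder V 105 credits, then Bidder X 65 credits, then Bidder F 5 credits.
Bidder R has the top bid and wins; the price is the second-highest bid, 105 credits.
Bidder R's payoff = 60 credits − 105 credits = -45 credits. All other bidders lose, so their payoff is 0.

Bidder X 0 credits, Bidder R -45 credits, Bidder V 0 credits, Bidder F 0 credits.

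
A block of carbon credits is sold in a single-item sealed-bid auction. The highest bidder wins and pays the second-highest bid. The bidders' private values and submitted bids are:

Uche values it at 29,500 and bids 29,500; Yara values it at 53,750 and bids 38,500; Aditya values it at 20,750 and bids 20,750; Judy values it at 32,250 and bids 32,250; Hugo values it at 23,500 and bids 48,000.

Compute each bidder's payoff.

Payoffs: Uche 0, Yara 0, Aditya 0, Judy 0, Hugo -15,000.

Ordered from highest: Hugo 48,000 > Yara 38,500 > Judy 32,250 > Uche 29,500 > Aditya 20,750.
Hugo has the top bid and wins; the price is the second-highest bid, 38,500.
Hugo's payoff = 23,500 − 38,500 = -15,000. All other bidders lose, so their payoff is 0.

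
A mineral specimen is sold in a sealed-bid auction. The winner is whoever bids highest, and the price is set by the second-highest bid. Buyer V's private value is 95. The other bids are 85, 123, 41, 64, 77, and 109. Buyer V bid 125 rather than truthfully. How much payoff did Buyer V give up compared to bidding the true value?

The highest competing bid is 123.
Bidding truthfully at 95: the top bid is 123 (a rival), so Buyer V loses. Payoff = 0.
Bidding 125: Buyer V has the top bid, wins, and pays the second-highest bid 123. Payoff = 95 − 123 = -28.
Regret = truthful payoff − actual payoff = 0 − -28 = 28.

Regret: 28.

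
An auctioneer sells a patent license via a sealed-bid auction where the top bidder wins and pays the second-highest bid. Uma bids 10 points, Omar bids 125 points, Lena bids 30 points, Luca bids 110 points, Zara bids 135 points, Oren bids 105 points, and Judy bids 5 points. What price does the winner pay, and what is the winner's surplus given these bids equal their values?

Sorted high to low: Zara 135 points; Omar 125 points; Luca 110 points; Oren 105 points; Lena 30 points; Uma 10 points; Judy 5 points.
Zara is the highest bidder, so Zara wins.
Under the second-price rule, the price is the second-highest bid: 125 points.
Surplus = 135 points − 125 points = 10 points.

Price 125 points; surplus 10 points.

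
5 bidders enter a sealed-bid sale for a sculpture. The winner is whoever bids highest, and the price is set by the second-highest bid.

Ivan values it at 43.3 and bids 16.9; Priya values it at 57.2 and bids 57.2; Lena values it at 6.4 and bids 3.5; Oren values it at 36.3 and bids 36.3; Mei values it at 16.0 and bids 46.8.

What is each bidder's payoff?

Ordered from highest: Priya 57.2, then Mei 46.8, then Oren 36.3, then Ivan 16.9, then Lena 3.5.
Priya has the top bid and wins; the price is the second-highest bid, 46.8.
Priya's payoff = 57.2 − 46.8 = 10.4. All other bidders lose, so their payoff is 0.

Payoffs: Ivan 0.0, Priya 10.4, Lena 0.0, Oren 0.0, Mei 0.0.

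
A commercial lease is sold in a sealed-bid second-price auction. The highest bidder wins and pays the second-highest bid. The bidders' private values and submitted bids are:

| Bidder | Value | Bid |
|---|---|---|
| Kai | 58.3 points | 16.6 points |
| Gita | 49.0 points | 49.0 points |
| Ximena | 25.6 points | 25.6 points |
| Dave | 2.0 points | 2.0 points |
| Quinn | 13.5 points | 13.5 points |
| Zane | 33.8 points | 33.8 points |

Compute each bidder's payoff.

Kai 0.0 points, Gita 15.2 points, Ximena 0.0 points, Dave 0.0 points, Quinn 0.0 points, Zane 0.0 points.

Sorted high to low: Gita 49.0 points; Zane 33.8 points; Ximena 25.6 points; Kai 16.6 points; Quinn 13.5 points; Dave 2.0 points.
Gita has the top bid and wins; the price is the second-highest bid, 33.8 points.
Gita's payoff = 49.0 points − 33.8 points = 15.2 points. All other bidders lose, so their payoff is 0.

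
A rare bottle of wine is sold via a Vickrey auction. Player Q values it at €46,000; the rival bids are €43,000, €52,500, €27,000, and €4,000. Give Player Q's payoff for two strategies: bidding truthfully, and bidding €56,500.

Truthful: €0; alternative: -€6,500.

The highest competing bid is €52,500.
Bidding truthfully at €46,000: the top bid is €52,500 (a rival), so Player Q loses. Payoff = €0.
Bidding €56,500: Player Q has the top bid, wins, and pays the second-highest bid €52,500. Payoff = €46,000 − €52,500 = -€6,500.
Deviating from a truthful bid can only lose payoff in a second-price auction — never gain.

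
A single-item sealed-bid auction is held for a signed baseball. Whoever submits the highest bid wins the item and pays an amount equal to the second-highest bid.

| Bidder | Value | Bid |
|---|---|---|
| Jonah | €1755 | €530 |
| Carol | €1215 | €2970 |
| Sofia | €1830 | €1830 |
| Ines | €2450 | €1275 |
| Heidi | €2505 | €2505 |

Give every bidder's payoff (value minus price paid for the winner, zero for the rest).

Payoffs: Jonah €0, Carol -€1290, Sofia €0, Ines €0, Heidi €0.

Ranking the bids: Carol €2970 > Heidi €2505 > Sofia €1830 > Ines €1275 > Jonah €530.
Carol has the top bid and wins; the price is the second-highest bid, €2505.
Carol's payoff = €1215 − €2505 = -€1290. All other bidders lose, so their payoff is 0.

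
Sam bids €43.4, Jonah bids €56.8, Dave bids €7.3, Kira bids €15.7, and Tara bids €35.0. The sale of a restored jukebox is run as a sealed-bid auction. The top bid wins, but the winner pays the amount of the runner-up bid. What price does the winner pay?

€43.4

Sorted high to low: Jonah €56.8, then Sam €43.4, then Tara €35.0, then Kira €15.7, then Dave €7.3.
Jonah has the highest bid, so Jonah wins.
The second-highest bid is €43.4, so that is what Jonah pays.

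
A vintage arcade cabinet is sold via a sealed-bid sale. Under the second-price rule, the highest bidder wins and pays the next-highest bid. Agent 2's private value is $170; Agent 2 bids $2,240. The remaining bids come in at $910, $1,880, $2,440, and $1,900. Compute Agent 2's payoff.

Highest competing bid: $2,440.
Agent 2's bid $2,240 is not the highest, so Agent 2 loses, pays nothing, and earns zero payoff.

Payoff = $0.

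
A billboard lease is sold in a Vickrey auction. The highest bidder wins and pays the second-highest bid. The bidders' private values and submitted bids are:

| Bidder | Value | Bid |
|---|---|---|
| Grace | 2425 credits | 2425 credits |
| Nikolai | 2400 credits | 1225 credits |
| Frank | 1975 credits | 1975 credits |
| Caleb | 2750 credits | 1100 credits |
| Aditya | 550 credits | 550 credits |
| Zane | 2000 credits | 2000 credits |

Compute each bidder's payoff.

Ordered from highest: Grace 2425 credits, then Zane 2000 credits, then Frank 1975 credits, then Nikolai 1225 credits, then Caleb 1100 credits, then Aditya 550 credits.
Grace has the top bid and wins; the price is the second-highest bid, 2000 credits.
Grace's payoff = 2425 credits − 2000 credits = 425 credits. All other bidders lose, so their payoff is 0.

Grace 425 credits, Nikolai 0 credits, Frank 0 credits, Caleb 0 credits, Aditya 0 credits, Zane 0 credits.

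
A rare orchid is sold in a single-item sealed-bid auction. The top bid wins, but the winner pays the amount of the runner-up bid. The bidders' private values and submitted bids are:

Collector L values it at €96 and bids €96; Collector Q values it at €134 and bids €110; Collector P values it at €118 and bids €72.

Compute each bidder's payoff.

Payoffs: Collector L €0, Collector Q €38, Collector P €0.

Ranking the bids: Collector Q €110, then Collector L €96, then Collector P €72.
Collector Q has the top bid and wins; the price is the second-highest bid, €96.
Collector Q's payoff = €134 − €96 = €38. All other bidders lose, so their payoff is 0.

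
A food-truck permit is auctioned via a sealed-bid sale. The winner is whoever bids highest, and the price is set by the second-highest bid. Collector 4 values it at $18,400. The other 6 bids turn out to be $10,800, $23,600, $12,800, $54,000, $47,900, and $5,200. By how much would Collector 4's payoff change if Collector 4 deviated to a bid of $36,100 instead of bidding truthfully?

The highest competing bid is $54,000.
Bidding truthfully at $18,400: the top bid is $54,000 (a rival), so Collector 4 loses. Payoff = $0.
Bidding $36,100: the top bid is $54,000 (a rival), so Collector 4 loses. Payoff = $0.
Change = $0 − $0 = $0.

Payoff change: $0.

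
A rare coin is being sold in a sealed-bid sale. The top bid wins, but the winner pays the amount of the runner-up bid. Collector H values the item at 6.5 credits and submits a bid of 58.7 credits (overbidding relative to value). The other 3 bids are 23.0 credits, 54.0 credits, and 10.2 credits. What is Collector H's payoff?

-47.5 credits

Highest competing bid: 54.0 credits.
Collector H's bid 58.7 credits is the highest overall, so Collector H wins and pays the second-highest bid, 54.0 credits.
Payoff = value − price = 6.5 credits − 54.0 credits = -47.5 credits.
Overbidding won the item at a price above value — truthful bidding would have avoided this loss.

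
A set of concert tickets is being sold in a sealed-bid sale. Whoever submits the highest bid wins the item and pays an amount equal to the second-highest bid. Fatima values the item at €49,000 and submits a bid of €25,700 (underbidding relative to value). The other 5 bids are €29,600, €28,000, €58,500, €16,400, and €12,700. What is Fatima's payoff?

Payoff = €0.

Highest competing bid: €58,500.
Fatima's bid €25,700 is not the highest, so Fatima loses, pays nothing, and earns zero payoff.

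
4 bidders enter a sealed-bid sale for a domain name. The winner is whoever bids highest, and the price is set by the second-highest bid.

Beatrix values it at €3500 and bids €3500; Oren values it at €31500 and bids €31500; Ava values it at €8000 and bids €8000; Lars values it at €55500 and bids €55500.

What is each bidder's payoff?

Ordered from highest: Lars €55500 > Oren €31500 > Ava €8000 > Beatrix €3500.
Lars has the top bid and wins; the price is the second-highest bid, €31500.
Lars's payoff = €55500 − €31500 = €24000. All other bidders lose, so their payoff is 0.

Payoffs: Beatrix €0, Oren €0, Ava €0, Lars €24000.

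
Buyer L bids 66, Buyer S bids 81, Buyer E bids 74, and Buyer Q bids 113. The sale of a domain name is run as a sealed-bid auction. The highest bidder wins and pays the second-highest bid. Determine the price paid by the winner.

81

Bids in descending order: Buyer Q 113 > Buyer S 81 > Buyer E 74 > Buyer L 66.
Buyer Q has the highest bid, so Buyer Q wins.
The second-highest bid is 81, so that is what Buyer Q pays.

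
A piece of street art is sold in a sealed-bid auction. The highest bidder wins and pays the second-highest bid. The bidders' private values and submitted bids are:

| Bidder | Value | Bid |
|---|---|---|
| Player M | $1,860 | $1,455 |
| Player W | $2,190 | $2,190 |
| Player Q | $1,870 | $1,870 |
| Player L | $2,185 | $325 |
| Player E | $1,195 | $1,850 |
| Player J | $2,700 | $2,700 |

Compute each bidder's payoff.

Payoffs: Player M $0, Player W $0, Player Q $0, Player L $0, Player E $0, Player J $510.

Sorted high to low: Player J $2,700 > Player W $2,190 > Player Q $1,870 > Player E $1,850 > Player M $1,455 > Player L $325.
Player J has the top bid and wins; the price is the second-highest bid, $2,190.
Player J's payoff = $2,700 − $2,190 = $510. All other bidders lose, so their payoff is 0.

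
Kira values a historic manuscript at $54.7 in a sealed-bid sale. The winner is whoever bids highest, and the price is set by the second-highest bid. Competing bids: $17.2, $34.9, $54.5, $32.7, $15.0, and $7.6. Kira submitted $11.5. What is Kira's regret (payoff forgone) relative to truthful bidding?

Regret: $0.2.

The highest competing bid is $54.5.
Bidding truthfully at $54.7: Kira has the top bid, wins, and pays the second-highest bid $54.5. Payoff = $54.7 − $54.5 = $0.2.
Bidding $11.5: the top bid is $54.5 (a rival), so Kira loses. Payoff = $0.0.
Regret = truthful payoff − actual payoff = $0.2 − $0.0 = $0.2.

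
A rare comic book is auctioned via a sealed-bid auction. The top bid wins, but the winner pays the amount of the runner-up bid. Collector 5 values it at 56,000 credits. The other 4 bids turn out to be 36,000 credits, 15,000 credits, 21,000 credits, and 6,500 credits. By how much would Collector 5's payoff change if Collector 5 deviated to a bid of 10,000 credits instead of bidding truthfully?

-20,000 credits

The highest competing bid is 36,000 credits.
Bidding truthfully at 56,000 credits: Collector 5 has the top bid, wins, and pays the second-highest bid 36,000 credits. Payoff = 56,000 credits − 36,000 credits = 20,000 credits.
Bidding 10,000 credits: the top bid is 36,000 credits (a rival), so Collector 5 loses. Payoff = 0 credits.
Change = 0 credits − 20,000 credits = -20,000 credits.
This is the dominant-strategy logic: truthful bidding weakly beats any alternative.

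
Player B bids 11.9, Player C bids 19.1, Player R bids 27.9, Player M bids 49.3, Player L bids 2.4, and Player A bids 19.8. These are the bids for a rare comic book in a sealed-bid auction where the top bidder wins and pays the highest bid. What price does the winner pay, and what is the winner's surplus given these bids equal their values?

Price 49.3; surplus 0.0.

Bids in descending order: Player M 49.3, then Player R 27.9, then Player A 19.8, then Player C 19.1, then Player B 11.9, then Player L 2.4.
Player M is the highest bidder, so Player M wins.
Under the first-price rule, the price is the highest bid: 49.3.
Surplus = 49.3 − 49.3 = 0.0.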